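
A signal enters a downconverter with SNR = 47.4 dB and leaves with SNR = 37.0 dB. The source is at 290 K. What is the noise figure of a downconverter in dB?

10.4 dB

NF (dB) = SNR_in(dB) − SNR_out(dB) when the source is at T₀
NF = 47.4 − 37.0 = 10.4 dB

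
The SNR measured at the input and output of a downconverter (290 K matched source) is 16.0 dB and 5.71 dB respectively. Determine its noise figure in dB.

NF (dB) = SNR_in(dB) − SNR_out(dB) when the source is at T₀
NF = 16.0 − 5.71 = 10.29 dB

10.29 dB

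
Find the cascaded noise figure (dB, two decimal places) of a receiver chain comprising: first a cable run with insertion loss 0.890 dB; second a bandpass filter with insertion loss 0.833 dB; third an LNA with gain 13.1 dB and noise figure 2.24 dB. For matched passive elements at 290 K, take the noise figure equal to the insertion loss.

3.96 dB

Convert to linear (a loss of L dB is a gain of −L dB): F_i = 10^(NF_i/10), G_i = 10^(G_i,dB/10)
  Stage 1: F_1 = 10^(0.890/10) = 1.227, G_1 = 10^(−0.890/10) = 0.8147
  Stage 2: F_2 = 10^(0.833/10) = 1.211, G_2 = 10^(−0.833/10) = 0.8255
  Stage 3: F_3 = 10^(2.24/10) = 1.675, G_3 = 10^(13.1/10) = 20.42
Friis cascade:
  F = 1.227 + (1.211 − 1)/0.8147 + (1.675 − 1)/0.6725 = 2.491
NF = 10 log₁₀(2.491) = 3.96 dB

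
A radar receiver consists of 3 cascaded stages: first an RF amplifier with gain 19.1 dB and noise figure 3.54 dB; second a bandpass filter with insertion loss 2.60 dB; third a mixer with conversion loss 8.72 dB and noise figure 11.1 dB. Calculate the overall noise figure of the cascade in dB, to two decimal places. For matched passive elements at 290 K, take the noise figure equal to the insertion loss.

Convert to linear (a loss of L dB is a gain of −L dB): F_i = 10^(NF_i/10), G_i = 10^(G_i,dB/10)
  Stage 1: F_1 = 10^(3.54/10) = 2.259, G_1 = 10^(19.1/10) = 81.28
  Stage 2: F_2 = 10^(2.60/10) = 1.820, G_2 = 10^(−2.60/10) = 0.5495
  Stage 3: F_3 = 10^(11.1/10) = 12.88, G_3 = 10^(−8.72/10) = 0.1343
Friis cascade:
  F = 2.259 + (1.820 − 1)/81.28 + (12.88 − 1)/44.67 = 2.536
NF = 10 log₁₀(2.536) = 4.04 dB

4.04 dB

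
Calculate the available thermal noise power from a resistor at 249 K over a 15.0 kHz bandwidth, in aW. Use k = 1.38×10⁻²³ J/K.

P_n = kTB = 1.38×10⁻²³ × 249 × 1.50×10⁴ = 5.15×10⁻¹⁷ W = 51.5 aW

51.5 aW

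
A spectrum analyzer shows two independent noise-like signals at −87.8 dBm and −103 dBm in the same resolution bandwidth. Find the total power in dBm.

Convert to linear, add, convert back:
P₁ = 1.66×10⁻¹² W, P₂ = 5.01×10⁻¹⁴ W
P_tot = 1.71×10⁻¹² W → 10 log₁₀(P_tot / 10⁻³) = −87.7 dBm

−87.7 dBm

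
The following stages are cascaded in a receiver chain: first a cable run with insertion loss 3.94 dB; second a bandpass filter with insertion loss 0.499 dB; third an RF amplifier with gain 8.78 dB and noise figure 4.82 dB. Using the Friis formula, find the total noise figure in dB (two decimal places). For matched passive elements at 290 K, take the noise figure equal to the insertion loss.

9.26 dB

Convert to linear (a loss of L dB is a gain of −L dB): F_i = 10^(NF_i/10), G_i = 10^(G_i,dB/10)
  Stage 1: F_1 = 10^(3.94/10) = 2.477, G_1 = 10^(−3.94/10) = 0.4036
  Stage 2: F_2 = 10^(0.499/10) = 1.122, G_2 = 10^(−0.499/10) = 0.8915
  Stage 3: F_3 = 10^(4.82/10) = 3.034, G_3 = 10^(8.78/10) = 7.551
Friis cascade:
  F = 2.477 + (1.122 − 1)/0.4036 + (3.034 − 1)/0.3598 = 8.431
NF = 10 log₁₀(8.431) = 9.26 dB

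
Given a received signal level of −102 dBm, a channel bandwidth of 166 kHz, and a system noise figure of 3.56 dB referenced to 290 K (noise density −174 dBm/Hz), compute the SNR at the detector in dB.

16.2 dB

Noise floor: N = −174 + 10 log₁₀(B) + NF
10 log₁₀(1.66×10⁵) = 52.2 dB
N = −174 + 52.2 + 3.56 = −118.24 dBm
SNR = P_sig − N = −102 − (−118.24) = 16.24 dB → 16.2 dB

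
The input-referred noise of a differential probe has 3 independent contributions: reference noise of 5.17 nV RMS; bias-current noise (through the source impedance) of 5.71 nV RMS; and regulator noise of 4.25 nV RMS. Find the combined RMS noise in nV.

Uncorrelated sources add in power (mean-square): V_tot = √(ΣV_i²)
V_tot = √[(5.17×10⁻⁹)² + (5.71×10⁻⁹)² + (4.25×10⁻⁹)²] = 8.80×10⁻⁹ V = 8.80 nV

8.80 nV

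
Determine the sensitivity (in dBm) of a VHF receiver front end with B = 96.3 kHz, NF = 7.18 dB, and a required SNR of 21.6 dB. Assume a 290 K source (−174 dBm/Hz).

Sensitivity = −174 + 10 log₁₀(B) + NF + SNR_min
= −174 + 49.84 + 7.18 + 21.6
= −95.38 dBm → −95.4 dBm

−95.4 dBm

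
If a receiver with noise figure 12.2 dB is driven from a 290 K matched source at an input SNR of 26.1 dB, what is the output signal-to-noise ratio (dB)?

13.9 dB

By definition F = SNR_in/SNR_out, so in dB: SNR_out = SNR_in − NF
SNR_out = 26.1 − 12.2 = 13.9 dB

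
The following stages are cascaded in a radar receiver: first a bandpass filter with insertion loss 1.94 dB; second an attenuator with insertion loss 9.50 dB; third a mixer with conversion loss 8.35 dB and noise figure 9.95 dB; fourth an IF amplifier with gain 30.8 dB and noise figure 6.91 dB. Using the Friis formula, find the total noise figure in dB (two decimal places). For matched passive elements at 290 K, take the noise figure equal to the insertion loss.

Convert to linear (a loss of L dB is a gain of −L dB): F_i = 10^(NF_i/10), G_i = 10^(G_i,dB/10)
  Stage 1: F_1 = 10^(1.94/10) = 1.563, G_1 = 10^(−1.94/10) = 0.6397
  Stage 2: F_2 = 10^(9.50/10) = 8.913, G_2 = 10^(−9.50/10) = 0.1122
  Stage 3: F_3 = 10^(9.95/10) = 9.886, G_3 = 10^(−8.35/10) = 0.1462
  Stage 4: F_4 = 10^(6.91/10) = 4.909, G_4 = 10^(30.8/10) = 1202
Friis cascade:
  F = 1.563 + (8.913 − 1)/0.6397 + (9.886 − 1)/0.07178 + (4.909 − 1)/0.01050 = 510.2
NF = 10 log₁₀(510.2) = 27.08 dB

27.08 dB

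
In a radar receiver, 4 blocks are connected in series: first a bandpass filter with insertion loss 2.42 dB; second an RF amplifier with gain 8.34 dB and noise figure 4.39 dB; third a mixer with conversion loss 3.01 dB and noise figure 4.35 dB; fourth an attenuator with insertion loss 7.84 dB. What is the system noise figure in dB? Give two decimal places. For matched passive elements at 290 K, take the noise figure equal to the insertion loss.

Convert to linear (a loss of L dB is a gain of −L dB): F_i = 10^(NF_i/10), G_i = 10^(G_i,dB/10)
  Stage 1: F_1 = 10^(2.42/10) = 1.746, G_1 = 10^(−2.42/10) = 0.5728
  Stage 2: F_2 = 10^(4.39/10) = 2.748, G_2 = 10^(8.34/10) = 6.823
  Stage 3: F_3 = 10^(4.35/10) = 2.723, G_3 = 10^(−3.01/10) = 0.5000
  Stage 4: F_4 = 10^(7.84/10) = 6.081, G_4 = 10^(−7.84/10) = 0.1644
Friis cascade:
  F = 1.746 + (2.748 − 1)/0.5728 + (2.723 − 1)/3.908 + (6.081 − 1)/1.954 = 7.838
NF = 10 log₁₀(7.838) = 8.94 dB

8.94 dB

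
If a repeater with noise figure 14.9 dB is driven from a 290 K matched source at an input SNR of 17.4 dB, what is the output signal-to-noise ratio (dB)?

2.5 dB

By definition F = SNR_in/SNR_out, so in dB: SNR_out = SNR_in − NF
SNR_out = 17.4 − 14.9 = 2.5 dB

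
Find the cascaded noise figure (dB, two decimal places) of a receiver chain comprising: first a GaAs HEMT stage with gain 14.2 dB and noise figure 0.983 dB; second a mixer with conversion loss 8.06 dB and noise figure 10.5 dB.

2.16 dB

Convert to linear (a loss of L dB is a gain of −L dB): F_i = 10^(NF_i/10), G_i = 10^(G_i,dB/10)
  Stage 1: F_1 = 10^(0.983/10) = 1.254, G_1 = 10^(14.2/10) = 26.30
  Stage 2: F_2 = 10^(10.5/10) = 11.22, G_2 = 10^(−8.06/10) = 0.1563
Friis cascade:
  F = 1.254 + (11.22 − 1)/26.30 = 1.643
NF = 10 log₁₀(1.643) = 2.16 dB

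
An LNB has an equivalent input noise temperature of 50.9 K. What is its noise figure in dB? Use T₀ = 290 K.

0.702 dB

F = 1 + T_e/T₀ = 1 + 50.9/290 = 1.17552
NF = 10 log₁₀(1.17552) = 0.702 dB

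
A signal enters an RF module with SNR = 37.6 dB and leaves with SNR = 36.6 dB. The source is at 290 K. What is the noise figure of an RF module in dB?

1.0 dB

NF (dB) = SNR_in(dB) − SNR_out(dB) when the source is at T₀
NF = 37.6 − 36.6 = 1.0 dB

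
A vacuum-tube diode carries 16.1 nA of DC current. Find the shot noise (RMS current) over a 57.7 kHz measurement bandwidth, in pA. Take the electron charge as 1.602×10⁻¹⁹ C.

I_n = √(2qI·B)
2qI·B = 2 × 1.602×10⁻¹⁹ × 1.61×10⁻⁸ × 5.77×10⁴ = 2.98×10⁻²² A²
I_n = √(2.98×10⁻²²) = 1.73×10⁻¹¹ A = 17.3 pA

17.3 pA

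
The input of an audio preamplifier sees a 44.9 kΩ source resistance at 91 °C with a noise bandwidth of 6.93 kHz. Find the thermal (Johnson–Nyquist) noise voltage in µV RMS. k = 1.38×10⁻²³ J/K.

2.50 µV

T = 91 °C + 273.15 = 364.15 K
V_n = √(4kTRB)
4kTRB = 4 × 1.38×10⁻²³ × 364.15 × 4.49×10⁴ × 6.93×10³ = 6.25×10⁻¹² V²
V_n = √(6.25×10⁻¹²) = 2.50×10⁻⁶ V = 2.50 µV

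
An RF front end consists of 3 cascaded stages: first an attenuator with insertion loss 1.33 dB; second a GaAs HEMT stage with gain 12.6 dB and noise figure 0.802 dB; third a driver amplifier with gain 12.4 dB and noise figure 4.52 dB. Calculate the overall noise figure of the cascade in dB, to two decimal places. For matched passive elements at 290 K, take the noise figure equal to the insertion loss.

Convert to linear (a loss of L dB is a gain of −L dB): F_i = 10^(NF_i/10), G_i = 10^(G_i,dB/10)
  Stage 1: F_1 = 10^(1.33/10) = 1.358, G_1 = 10^(−1.33/10) = 0.7362
  Stage 2: F_2 = 10^(0.802/10) = 1.203, G_2 = 10^(12.6/10) = 18.20
  Stage 3: F_3 = 10^(4.52/10) = 2.831, G_3 = 10^(12.4/10) = 17.38
Friis cascade:
  F = 1.358 + (1.203 − 1)/0.7362 + (2.831 − 1)/13.40 = 1.771
NF = 10 log₁₀(1.771) = 2.48 dB

2.48 dB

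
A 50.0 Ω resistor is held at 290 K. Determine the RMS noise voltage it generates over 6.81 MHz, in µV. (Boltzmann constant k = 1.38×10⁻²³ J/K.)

V_n = √(4kTRB)
4kTRB = 4 × 1.38×10⁻²³ × 290 × 5.00×10¹ × 6.81×10⁶ = 5.45×10⁻¹² V²
V_n = √(5.45×10⁻¹²) = 2.33×10⁻⁶ V = 2.33 µV

2.33 µV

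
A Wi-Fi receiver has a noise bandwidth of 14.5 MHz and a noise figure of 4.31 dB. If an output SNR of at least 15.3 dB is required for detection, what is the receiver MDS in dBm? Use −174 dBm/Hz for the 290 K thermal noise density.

−82.8 dBm

Sensitivity = −174 + 10 log₁₀(B) + NF + SNR_min
= −174 + 71.61 + 4.31 + 15.3
= −82.78 dBm → −82.8 dBm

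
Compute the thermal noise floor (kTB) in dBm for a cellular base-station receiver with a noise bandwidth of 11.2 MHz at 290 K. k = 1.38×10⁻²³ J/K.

−103.5 dBm

P_n = kTB = 1.38×10⁻²³ × 290 × 1.12×10⁷ = 4.48×10⁻¹⁴ W
In dBm: 10 log₁₀(4.48×10⁻¹⁴ / 10⁻³) = −103.5 dBm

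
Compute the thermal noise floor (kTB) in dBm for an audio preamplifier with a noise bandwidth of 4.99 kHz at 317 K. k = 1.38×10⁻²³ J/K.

P_n = kTB = 1.38×10⁻²³ × 317 × 4.99×10³ = 2.18×10⁻¹⁷ W
In dBm: 10 log₁₀(2.18×10⁻¹⁷ / 10⁻³) = −136.6 dBm

−136.6 dBm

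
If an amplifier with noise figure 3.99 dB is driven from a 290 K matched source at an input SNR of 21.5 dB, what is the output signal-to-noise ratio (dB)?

By definition F = SNR_in/SNR_out, so in dB: SNR_out = SNR_in − NF
SNR_out = 21.5 − 3.99 = 17.51 dB

17.51 dB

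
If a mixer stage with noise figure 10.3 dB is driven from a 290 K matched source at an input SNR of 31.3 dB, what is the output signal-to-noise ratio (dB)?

By definition F = SNR_in/SNR_out, so in dB: SNR_out = SNR_in − NF
SNR_out = 31.3 − 10.3 = 21.0 dB

21.0 dB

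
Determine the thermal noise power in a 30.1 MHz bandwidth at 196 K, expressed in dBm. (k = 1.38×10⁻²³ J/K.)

P_n = kTB = 1.38×10⁻²³ × 196 × 3.01×10⁷ = 8.14×10⁻¹⁴ W
In dBm: 10 log₁₀(8.14×10⁻¹⁴ / 10⁻³) = −100.9 dBm

−100.9 dBm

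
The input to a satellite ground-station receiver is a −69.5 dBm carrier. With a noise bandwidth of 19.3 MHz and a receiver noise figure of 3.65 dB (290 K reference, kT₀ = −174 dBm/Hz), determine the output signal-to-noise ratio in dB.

28.0 dB

Noise floor: N = −174 + 10 log₁₀(B) + NF
10 log₁₀(1.93×10⁷) = 72.86 dB
N = −174 + 72.86 + 3.65 = −97.49 dBm
SNR = P_sig − N = −69.5 − (−97.49) = 27.99 dB → 28.0 dB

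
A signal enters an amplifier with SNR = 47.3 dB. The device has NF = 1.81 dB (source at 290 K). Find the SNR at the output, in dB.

By definition F = SNR_in/SNR_out, so in dB: SNR_out = SNR_in − NF
SNR_out = 47.3 − 1.81 = 45.49 dB

45.49 dB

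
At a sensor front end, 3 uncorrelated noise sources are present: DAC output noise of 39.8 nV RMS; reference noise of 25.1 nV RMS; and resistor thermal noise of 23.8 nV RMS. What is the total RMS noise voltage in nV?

52.7 nV

Uncorrelated sources add in power (mean-square): V_tot = √(ΣV_i²)
V_tot = √[(3.98×10⁻⁸)² + (2.51×10⁻⁸)² + (2.38×10⁻⁸)²] = 5.27×10⁻⁸ V = 52.7 nV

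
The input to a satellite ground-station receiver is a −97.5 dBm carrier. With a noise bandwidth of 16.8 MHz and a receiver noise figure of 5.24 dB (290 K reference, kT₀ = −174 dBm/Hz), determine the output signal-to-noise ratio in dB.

Noise floor: N = −174 + 10 log₁₀(B) + NF
10 log₁₀(1.68×10⁷) = 72.25 dB
N = −174 + 72.25 + 5.24 = −96.51 dBm
SNR = P_sig − N = −97.5 − (−96.51) = −0.99 dB → −1.0 dB

−1.0 dB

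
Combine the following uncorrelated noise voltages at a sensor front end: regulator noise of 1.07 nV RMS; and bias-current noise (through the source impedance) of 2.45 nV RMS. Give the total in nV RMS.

2.67 nV

Uncorrelated sources add in power (mean-square): V_tot = √(ΣV_i²)
V_tot = √[(1.07×10⁻⁹)² + (2.45×10⁻⁹)²] = 2.67×10⁻⁹ V = 2.67 nV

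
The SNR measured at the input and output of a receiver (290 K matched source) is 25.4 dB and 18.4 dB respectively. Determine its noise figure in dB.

7.0 dB

NF (dB) = SNR_in(dB) − SNR_out(dB) when the source is at T₀
NF = 25.4 − 18.4 = 7.0 dB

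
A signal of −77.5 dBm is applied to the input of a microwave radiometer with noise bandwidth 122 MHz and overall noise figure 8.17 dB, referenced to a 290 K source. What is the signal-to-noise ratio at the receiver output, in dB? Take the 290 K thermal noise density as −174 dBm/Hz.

7.5 dB

Noise floor: N = −174 + 10 log₁₀(B) + NF
10 log₁₀(1.22×10⁸) = 80.86 dB
N = −174 + 80.86 + 8.17 = −84.97 dBm
SNR = P_sig − N = −77.5 − (−84.97) = 7.47 dB → 7.5 dB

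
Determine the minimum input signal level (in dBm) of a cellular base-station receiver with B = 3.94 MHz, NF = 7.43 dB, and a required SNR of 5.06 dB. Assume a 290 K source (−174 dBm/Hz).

Sensitivity = −174 + 10 log₁₀(B) + NF + SNR_min
= −174 + 65.95 + 7.43 + 5.06
= −95.56 dBm → −95.6 dBm

−95.6 dBm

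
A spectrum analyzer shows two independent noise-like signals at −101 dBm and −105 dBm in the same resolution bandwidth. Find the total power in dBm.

−99.5 dBm

Convert to linear, add, convert back:
P₁ = 7.94×10⁻¹⁴ W, P₂ = 3.16×10⁻¹⁴ W
P_tot = 1.11×10⁻¹³ W → 10 log₁₀(P_tot / 10⁻³) = −99.5 dBm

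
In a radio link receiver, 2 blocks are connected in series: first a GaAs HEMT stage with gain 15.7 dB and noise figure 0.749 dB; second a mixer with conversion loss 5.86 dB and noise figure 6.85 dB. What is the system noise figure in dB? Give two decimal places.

1.11 dB

Convert to linear (a loss of L dB is a gain of −L dB): F_i = 10^(NF_i/10), G_i = 10^(G_i,dB/10)
  Stage 1: F_1 = 10^(0.749/10) = 1.188, G_1 = 10^(15.7/10) = 37.15
  Stage 2: F_2 = 10^(6.85/10) = 4.842, G_2 = 10^(−5.86/10) = 0.2594
Friis cascade:
  F = 1.188 + (4.842 − 1)/37.15 = 1.292
NF = 10 log₁₀(1.292) = 1.11 dB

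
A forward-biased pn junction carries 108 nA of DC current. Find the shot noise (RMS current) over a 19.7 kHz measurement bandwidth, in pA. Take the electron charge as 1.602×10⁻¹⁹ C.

26.1 pA

I_n = √(2qI·B)
2qI·B = 2 × 1.602×10⁻¹⁹ × 1.08×10⁻⁷ × 1.97×10⁴ = 6.82×10⁻²² A²
I_n = √(6.82×10⁻²²) = 2.61×10⁻¹¹ A = 26.1 pA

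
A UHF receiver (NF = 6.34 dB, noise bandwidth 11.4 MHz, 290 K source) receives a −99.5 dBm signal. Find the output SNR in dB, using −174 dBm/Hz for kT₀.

Noise floor: N = −174 + 10 log₁₀(B) + NF
10 log₁₀(1.14×10⁷) = 70.57 dB
N = −174 + 70.57 + 6.34 = −97.09 dBm
SNR = P_sig − N = −99.5 − (−97.09) = −2.41 dB → −2.4 dB

−2.4 dB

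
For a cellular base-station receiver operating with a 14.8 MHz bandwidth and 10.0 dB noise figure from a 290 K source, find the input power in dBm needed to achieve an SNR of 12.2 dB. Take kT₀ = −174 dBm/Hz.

−80.1 dBm

Sensitivity = −174 + 10 log₁₀(B) + NF + SNR_min
= −174 + 71.7 + 10.0 + 12.2
= −80.1 dBm → −80.1 dBm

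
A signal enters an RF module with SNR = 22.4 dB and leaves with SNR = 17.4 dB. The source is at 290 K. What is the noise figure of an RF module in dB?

5.0 dB

NF (dB) = SNR_in(dB) − SNR_out(dB) when the source is at T₀
NF = 22.4 − 17.4 = 5.0 dB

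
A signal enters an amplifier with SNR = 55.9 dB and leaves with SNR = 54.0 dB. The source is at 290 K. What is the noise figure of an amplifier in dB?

NF (dB) = SNR_in(dB) − SNR_out(dB) when the source is at T₀
NF = 55.9 − 54.0 = 1.9 dB

1.9 dB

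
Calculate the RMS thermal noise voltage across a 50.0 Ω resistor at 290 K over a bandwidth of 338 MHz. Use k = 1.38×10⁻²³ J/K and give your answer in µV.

16.4 µV

V_n = √(4kTRB)
4kTRB = 4 × 1.38×10⁻²³ × 290 × 5.00×10¹ × 3.38×10⁸ = 2.71×10⁻¹⁰ V²
V_n = √(2.71×10⁻¹⁰) = 1.64×10⁻⁵ V = 16.4 µV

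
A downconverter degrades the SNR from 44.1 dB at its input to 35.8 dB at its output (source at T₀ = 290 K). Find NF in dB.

8.3 dB

NF (dB) = SNR_in(dB) − SNR_out(dB) when the source is at T₀
NF = 44.1 − 35.8 = 8.3 dB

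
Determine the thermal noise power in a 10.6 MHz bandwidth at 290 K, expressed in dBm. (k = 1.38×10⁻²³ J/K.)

P_n = kTB = 1.38×10⁻²³ × 290 × 1.06×10⁷ = 4.24×10⁻¹⁴ W
In dBm: 10 log₁₀(4.24×10⁻¹⁴ / 10⁻³) = −103.7 dBm

−103.7 dBm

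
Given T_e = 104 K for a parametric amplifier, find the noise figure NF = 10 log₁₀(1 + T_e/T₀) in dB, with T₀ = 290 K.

F = 1 + T_e/T₀ = 1 + 104/290 = 1.35862
NF = 10 log₁₀(1.35862) = 1.33 dB

1.33 dB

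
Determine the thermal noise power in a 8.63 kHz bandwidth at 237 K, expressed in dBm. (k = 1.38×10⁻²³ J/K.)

P_n = kTB = 1.38×10⁻²³ × 237 × 8.63×10³ = 2.82×10⁻¹⁷ W
In dBm: 10 log₁₀(2.82×10⁻¹⁷ / 10⁻³) = −135.5 dBm

−135.5 dBm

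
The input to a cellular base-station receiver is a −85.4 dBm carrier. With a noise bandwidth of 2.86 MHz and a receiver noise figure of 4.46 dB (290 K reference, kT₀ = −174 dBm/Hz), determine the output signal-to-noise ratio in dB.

19.6 dB

Noise floor: N = −174 + 10 log₁₀(B) + NF
10 log₁₀(2.86×10⁶) = 64.56 dB
N = −174 + 64.56 + 4.46 = −104.98 dBm
SNR = P_sig − N = −85.4 − (−104.98) = 19.58 dB → 19.6 dB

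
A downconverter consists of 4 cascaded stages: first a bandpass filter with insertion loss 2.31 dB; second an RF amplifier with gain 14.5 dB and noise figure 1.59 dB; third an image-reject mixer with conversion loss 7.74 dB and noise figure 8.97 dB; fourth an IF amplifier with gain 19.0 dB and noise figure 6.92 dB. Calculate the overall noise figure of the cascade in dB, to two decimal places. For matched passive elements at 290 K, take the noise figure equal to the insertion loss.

Convert to linear (a loss of L dB is a gain of −L dB): F_i = 10^(NF_i/10), G_i = 10^(G_i,dB/10)
  Stage 1: F_1 = 10^(2.31/10) = 1.702, G_1 = 10^(−2.31/10) = 0.5875
  Stage 2: F_2 = 10^(1.59/10) = 1.442, G_2 = 10^(14.5/10) = 28.18
  Stage 3: F_3 = 10^(8.97/10) = 7.889, G_3 = 10^(−7.74/10) = 0.1683
  Stage 4: F_4 = 10^(6.92/10) = 4.920, G_4 = 10^(19.0/10) = 79.43
Friis cascade:
  F = 1.702 + (1.442 − 1)/0.5875 + (7.889 − 1)/16.56 + (4.920 − 1)/2.786 = 4.278
NF = 10 log₁₀(4.278) = 6.31 dB

6.31 dB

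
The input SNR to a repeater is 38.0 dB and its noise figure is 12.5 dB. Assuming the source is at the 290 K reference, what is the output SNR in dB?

By definition F = SNR_in/SNR_out, so in dB: SNR_out = SNR_in − NF
SNR_out = 38.0 − 12.5 = 25.5 dB

25.5 dB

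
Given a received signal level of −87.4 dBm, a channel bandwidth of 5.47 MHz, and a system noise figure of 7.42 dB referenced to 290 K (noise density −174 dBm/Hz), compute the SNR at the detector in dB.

Noise floor: N = −174 + 10 log₁₀(B) + NF
10 log₁₀(5.47×10⁶) = 67.38 dB
N = −174 + 67.38 + 7.42 = −99.20 dBm
SNR = P_sig − N = −87.4 − (−99.20) = 11.80 dB → 11.8 dB

11.8 dB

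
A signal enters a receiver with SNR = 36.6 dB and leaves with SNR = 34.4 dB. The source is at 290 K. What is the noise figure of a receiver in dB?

NF (dB) = SNR_in(dB) − SNR_out(dB) when the source is at T₀
NF = 36.6 − 34.4 = 2.2 dB

2.2 dB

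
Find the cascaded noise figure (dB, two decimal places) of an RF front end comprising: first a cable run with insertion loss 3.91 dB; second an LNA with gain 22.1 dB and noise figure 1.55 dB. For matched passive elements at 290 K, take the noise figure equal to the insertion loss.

Convert to linear (a loss of L dB is a gain of −L dB): F_i = 10^(NF_i/10), G_i = 10^(G_i,dB/10)
  Stage 1: F_1 = 10^(3.91/10) = 2.460, G_1 = 10^(−3.91/10) = 0.4064
  Stage 2: F_2 = 10^(1.55/10) = 1.429, G_2 = 10^(22.1/10) = 162.2
Friis cascade:
  F = 2.460 + (1.429 − 1)/0.4064 = 3.516
NF = 10 log₁₀(3.516) = 5.46 dB

5.46 dB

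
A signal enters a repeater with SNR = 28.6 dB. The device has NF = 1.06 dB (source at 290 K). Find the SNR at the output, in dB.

By definition F = SNR_in/SNR_out, so in dB: SNR_out = SNR_in − NF
SNR_out = 28.6 − 1.06 = 27.54 dB

27.54 dB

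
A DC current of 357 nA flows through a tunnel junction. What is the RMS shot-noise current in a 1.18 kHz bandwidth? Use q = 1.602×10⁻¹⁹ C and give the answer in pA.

I_n = √(2qI·B)
2qI·B = 2 × 1.602×10⁻¹⁹ × 3.57×10⁻⁷ × 1.18×10³ = 1.35×10⁻²² A²
I_n = √(1.35×10⁻²²) = 1.16×10⁻¹¹ A = 11.6 pA

11.6 pA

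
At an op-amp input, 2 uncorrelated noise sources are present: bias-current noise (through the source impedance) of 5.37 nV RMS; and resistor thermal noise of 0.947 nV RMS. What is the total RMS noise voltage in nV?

5.45 nV

Uncorrelated sources add in power (mean-square): V_tot = √(ΣV_i²)
V_tot = √[(5.37×10⁻⁹)² + (9.47×10⁻¹⁰)²] = 5.45×10⁻⁹ V = 5.45 nV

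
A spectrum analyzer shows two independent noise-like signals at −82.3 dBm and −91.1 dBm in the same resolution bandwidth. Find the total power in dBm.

−81.8 dBm

Convert to linear, add, convert back:
P₁ = 5.89×10⁻¹² W, P₂ = 7.76×10⁻¹³ W
P_tot = 6.66×10⁻¹² W → 10 log₁₀(P_tot / 10⁻³) = −81.8 dBm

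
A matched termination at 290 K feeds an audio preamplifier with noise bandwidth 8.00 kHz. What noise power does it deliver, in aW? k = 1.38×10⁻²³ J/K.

32.0 aW

P_n = kTB = 1.38×10⁻²³ × 290 × 8.00×10³ = 3.20×10⁻¹⁷ W = 32.0 aW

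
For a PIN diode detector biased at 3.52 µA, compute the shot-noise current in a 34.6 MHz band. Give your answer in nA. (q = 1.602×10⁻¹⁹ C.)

I_n = √(2qI·B)
2qI·B = 2 × 1.602×10⁻¹⁹ × 3.52×10⁻⁶ × 3.46×10⁷ = 3.90×10⁻¹⁷ A²
I_n = √(3.90×10⁻¹⁷) = 6.25×10⁻⁹ A = 6.25 nA

6.25 nA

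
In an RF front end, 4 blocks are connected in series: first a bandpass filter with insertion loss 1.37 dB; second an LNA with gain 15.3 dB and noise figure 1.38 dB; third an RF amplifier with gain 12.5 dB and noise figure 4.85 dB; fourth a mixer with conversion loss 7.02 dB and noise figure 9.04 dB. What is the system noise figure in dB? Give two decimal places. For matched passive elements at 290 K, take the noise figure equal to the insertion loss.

2.97 dB

Convert to linear (a loss of L dB is a gain of −L dB): F_i = 10^(NF_i/10), G_i = 10^(G_i,dB/10)
  Stage 1: F_1 = 10^(1.37/10) = 1.371, G_1 = 10^(−1.37/10) = 0.7295
  Stage 2: F_2 = 10^(1.38/10) = 1.374, G_2 = 10^(15.3/10) = 33.88
  Stage 3: F_3 = 10^(4.85/10) = 3.055, G_3 = 10^(12.5/10) = 17.78
  Stage 4: F_4 = 10^(9.04/10) = 8.017, G_4 = 10^(−7.02/10) = 0.1986
Friis cascade:
  F = 1.371 + (1.374 − 1)/0.7295 + (3.055 − 1)/24.72 + (8.017 − 1)/439.5 = 1.983
NF = 10 log₁₀(1.983) = 2.97 dB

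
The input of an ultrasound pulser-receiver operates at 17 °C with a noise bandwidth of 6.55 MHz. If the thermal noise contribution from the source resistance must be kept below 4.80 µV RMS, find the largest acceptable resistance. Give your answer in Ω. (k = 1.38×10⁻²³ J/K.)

220 Ω

T = 17 °C + 273.15 = 290.15 K
Johnson–Nyquist: V_n = √(4kTRB) ⇒ R = V_n² / (4kTB)
4kTB = 4 × 1.38×10⁻²³ × 290.15 × 6.55×10⁶ = 1.05×10⁻¹³
R = (4.80×10⁻⁶)² / 1.05×10⁻¹³ = 2.20×10² Ω = 220 Ω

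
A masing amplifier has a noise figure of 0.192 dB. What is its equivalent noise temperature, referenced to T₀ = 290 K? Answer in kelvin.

13.1 K

F = 10^(0.192/10) = 1.0452
T_e = (F − 1)·T₀ = (1.0452 − 1) × 290 = 13.1 K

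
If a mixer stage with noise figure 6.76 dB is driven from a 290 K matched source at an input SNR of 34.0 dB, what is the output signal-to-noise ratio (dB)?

By definition F = SNR_in/SNR_out, so in dB: SNR_out = SNR_in − NF
SNR_out = 34.0 − 6.76 = 27.24 dB

27.24 dB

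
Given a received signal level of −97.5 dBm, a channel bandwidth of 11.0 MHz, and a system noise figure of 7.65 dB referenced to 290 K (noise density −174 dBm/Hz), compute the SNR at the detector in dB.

Noise floor: N = −174 + 10 log₁₀(B) + NF
10 log₁₀(1.10×10⁷) = 70.41 dB
N = −174 + 70.41 + 7.65 = −95.94 dBm
SNR = P_sig − N = −97.5 − (−95.94) = −1.56 dB → −1.6 dB

−1.6 dB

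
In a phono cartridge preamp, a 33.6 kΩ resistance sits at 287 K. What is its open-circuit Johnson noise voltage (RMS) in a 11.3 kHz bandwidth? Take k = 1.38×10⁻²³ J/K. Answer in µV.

V_n = √(4kTRB)
4kTRB = 4 × 1.38×10⁻²³ × 287 × 3.36×10⁴ × 1.13×10⁴ = 6.02×10⁻¹² V²
V_n = √(6.02×10⁻¹²) = 2.45×10⁻⁶ V = 2.45 µV

2.45 µV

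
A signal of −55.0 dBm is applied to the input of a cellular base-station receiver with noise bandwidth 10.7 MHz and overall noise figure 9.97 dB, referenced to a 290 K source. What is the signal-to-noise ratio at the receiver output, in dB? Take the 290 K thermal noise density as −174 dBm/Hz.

Noise floor: N = −174 + 10 log₁₀(B) + NF
10 log₁₀(1.07×10⁷) = 70.29 dB
N = −174 + 70.29 + 9.97 = −93.74 dBm
SNR = P_sig − N = −55.0 − (−93.74) = 38.74 dB → 38.7 dB

38.7 dB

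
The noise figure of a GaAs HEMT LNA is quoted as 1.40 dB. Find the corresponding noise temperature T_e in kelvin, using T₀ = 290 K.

110 K

F = 10^(1.40/10) = 1.38038
T_e = (F − 1)·T₀ = (1.38038 − 1) × 290 = 110 K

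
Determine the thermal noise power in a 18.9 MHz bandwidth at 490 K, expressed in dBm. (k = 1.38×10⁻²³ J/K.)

−98.9 dBm

P_n = kTB = 1.38×10⁻²³ × 490 × 1.89×10⁷ = 1.28×10⁻¹³ W
In dBm: 10 log₁₀(1.28×10⁻¹³ / 10⁻³) = −98.9 dBm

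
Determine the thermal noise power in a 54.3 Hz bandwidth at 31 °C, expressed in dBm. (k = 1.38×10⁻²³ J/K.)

T = 31 °C + 273.15 = 304.15 K
P_n = kTB = 1.38×10⁻²³ × 304.15 × 5.43×10¹ = 2.28×10⁻¹⁹ W
In dBm: 10 log₁₀(2.28×10⁻¹⁹ / 10⁻³) = −156.4 dBm

−156.4 dBm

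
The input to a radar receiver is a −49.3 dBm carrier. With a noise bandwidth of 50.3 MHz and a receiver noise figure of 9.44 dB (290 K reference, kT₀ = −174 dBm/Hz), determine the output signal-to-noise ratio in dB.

38.2 dB

Noise floor: N = −174 + 10 log₁₀(B) + NF
10 log₁₀(5.03×10⁷) = 77.02 dB
N = −174 + 77.02 + 9.44 = −87.54 dBm
SNR = P_sig − N = −49.3 − (−87.54) = 38.24 dB → 38.2 dB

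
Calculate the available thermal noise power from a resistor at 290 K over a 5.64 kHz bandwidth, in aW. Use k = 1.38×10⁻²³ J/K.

P_n = kTB = 1.38×10⁻²³ × 290 × 5.64×10³ = 2.26×10⁻¹⁷ W = 22.6 aW

22.6 aW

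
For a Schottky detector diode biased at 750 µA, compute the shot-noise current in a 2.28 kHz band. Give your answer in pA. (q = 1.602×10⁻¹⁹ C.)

740 pA

I_n = √(2qI·B)
2qI·B = 2 × 1.602×10⁻¹⁹ × 7.50×10⁻⁴ × 2.28×10³ = 5.48×10⁻¹⁹ A²
I_n = √(5.48×10⁻¹⁹) = 7.40×10⁻¹⁰ A = 740 pA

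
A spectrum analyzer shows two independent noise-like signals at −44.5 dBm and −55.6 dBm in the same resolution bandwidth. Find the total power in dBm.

−44.2 dBm

Convert to linear, add, convert back:
P₁ = 3.55×10⁻⁸ W, P₂ = 2.75×10⁻⁹ W
P_tot = 3.82×10⁻⁸ W → 10 log₁₀(P_tot / 10⁻³) = −44.2 dBm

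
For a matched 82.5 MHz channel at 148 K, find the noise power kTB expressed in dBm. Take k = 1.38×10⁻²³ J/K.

−97.7 dBm

P_n = kTB = 1.38×10⁻²³ × 148 × 8.25×10⁷ = 1.68×10⁻¹³ W
In dBm: 10 log₁₀(1.68×10⁻¹³ / 10⁻³) = −97.7 dBm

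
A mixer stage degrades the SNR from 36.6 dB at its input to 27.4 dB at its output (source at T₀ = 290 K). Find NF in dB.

9.2 dB

NF (dB) = SNR_in(dB) − SNR_out(dB) when the source is at T₀
NF = 36.6 − 27.4 = 9.2 dB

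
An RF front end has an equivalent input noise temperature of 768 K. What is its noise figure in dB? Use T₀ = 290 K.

5.62 dB

F = 1 + T_e/T₀ = 1 + 768/290 = 3.64828
NF = 10 log₁₀(3.64828) = 5.62 dB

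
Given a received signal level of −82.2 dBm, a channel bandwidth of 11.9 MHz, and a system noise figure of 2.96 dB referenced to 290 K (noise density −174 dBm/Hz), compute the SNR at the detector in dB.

18.1 dB

Noise floor: N = −174 + 10 log₁₀(B) + NF
10 log₁₀(1.19×10⁷) = 70.76 dB
N = −174 + 70.76 + 2.96 = −100.28 dBm
SNR = P_sig − N = −82.2 − (−100.28) = 18.08 dB → 18.1 dB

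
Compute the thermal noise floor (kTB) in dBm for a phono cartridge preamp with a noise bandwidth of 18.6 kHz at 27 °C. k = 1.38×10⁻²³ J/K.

T = 27 °C + 273.15 = 300.15 K
P_n = kTB = 1.38×10⁻²³ × 300.15 × 1.86×10⁴ = 7.70×10⁻¹⁷ W
In dBm: 10 log₁₀(7.70×10⁻¹⁷ / 10⁻³) = −131.1 dBm

−131.1 dBm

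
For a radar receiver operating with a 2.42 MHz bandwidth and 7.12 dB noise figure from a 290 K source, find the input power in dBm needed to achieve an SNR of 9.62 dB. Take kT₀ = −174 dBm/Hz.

−93.4 dBm

Sensitivity = −174 + 10 log₁₀(B) + NF + SNR_min
= −174 + 63.84 + 7.12 + 9.62
= −93.42 dBm → −93.4 dBm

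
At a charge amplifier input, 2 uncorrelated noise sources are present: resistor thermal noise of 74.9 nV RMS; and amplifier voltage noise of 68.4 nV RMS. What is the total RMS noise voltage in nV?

101 nV

Uncorrelated sources add in power (mean-square): V_tot = √(ΣV_i²)
V_tot = √[(7.49×10⁻⁸)² + (6.84×10⁻⁸)²] = 1.01×10⁻⁷ V = 101 nV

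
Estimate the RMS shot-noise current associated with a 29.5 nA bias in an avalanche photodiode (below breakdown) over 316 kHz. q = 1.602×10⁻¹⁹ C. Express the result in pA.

54.7 pA

I_n = √(2qI·B)
2qI·B = 2 × 1.602×10⁻¹⁹ × 2.95×10⁻⁸ × 3.16×10⁵ = 2.99×10⁻²¹ A²
I_n = √(2.99×10⁻²¹) = 5.47×10⁻¹¹ A = 54.7 pA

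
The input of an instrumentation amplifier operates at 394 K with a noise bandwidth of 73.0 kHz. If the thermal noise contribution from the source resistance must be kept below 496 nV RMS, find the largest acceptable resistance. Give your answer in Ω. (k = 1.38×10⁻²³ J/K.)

Johnson–Nyquist: V_n = √(4kTRB) ⇒ R = V_n² / (4kTB)
4kTB = 4 × 1.38×10⁻²³ × 394 × 7.30×10⁴ = 1.59×10⁻¹⁵
R = (4.96×10⁻⁷)² / 1.59×10⁻¹⁵ = 1.55×10² Ω = 155 Ω

155 Ω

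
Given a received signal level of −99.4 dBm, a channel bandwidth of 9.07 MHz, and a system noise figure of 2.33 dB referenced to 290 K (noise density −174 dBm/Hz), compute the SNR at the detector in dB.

2.7 dB

Noise floor: N = −174 + 10 log₁₀(B) + NF
10 log₁₀(9.07×10⁶) = 69.58 dB
N = −174 + 69.58 + 2.33 = −102.09 dBm
SNR = P_sig − N = −99.4 − (−102.09) = 2.69 dB → 2.7 dB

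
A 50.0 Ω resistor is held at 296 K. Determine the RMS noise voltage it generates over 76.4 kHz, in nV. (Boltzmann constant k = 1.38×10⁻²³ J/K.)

V_n = √(4kTRB)
4kTRB = 4 × 1.38×10⁻²³ × 296 × 5.00×10¹ × 7.64×10⁴ = 6.24×10⁻¹⁴ V²
V_n = √(6.24×10⁻¹⁴) = 2.50×10⁻⁷ V = 250 nV

250 nV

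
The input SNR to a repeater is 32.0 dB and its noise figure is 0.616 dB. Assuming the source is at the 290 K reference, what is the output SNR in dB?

By definition F = SNR_in/SNR_out, so in dB: SNR_out = SNR_in − NF
SNR_out = 32.0 − 0.616 = 31.384 dB

31.384 dB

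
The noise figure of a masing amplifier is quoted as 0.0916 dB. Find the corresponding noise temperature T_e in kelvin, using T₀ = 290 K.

6.18 K

F = 10^(0.0916/10) = 1.02132
T_e = (F − 1)·T₀ = (1.02132 − 1) × 290 = 6.18 K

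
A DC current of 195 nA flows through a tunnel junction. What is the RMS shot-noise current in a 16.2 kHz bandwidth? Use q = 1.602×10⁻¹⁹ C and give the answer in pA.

I_n = √(2qI·B)
2qI·B = 2 × 1.602×10⁻¹⁹ × 1.95×10⁻⁷ × 1.62×10⁴ = 1.01×10⁻²¹ A²
I_n = √(1.01×10⁻²¹) = 3.18×10⁻¹¹ A = 31.8 pA

31.8 pA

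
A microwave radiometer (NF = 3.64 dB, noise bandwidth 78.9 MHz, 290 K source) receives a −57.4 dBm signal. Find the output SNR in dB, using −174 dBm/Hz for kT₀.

Noise floor: N = −174 + 10 log₁₀(B) + NF
10 log₁₀(7.89×10⁷) = 78.97 dB
N = −174 + 78.97 + 3.64 = −91.39 dBm
SNR = P_sig − N = −57.4 − (−91.39) = 33.99 dB → 34.0 dB

34.0 dB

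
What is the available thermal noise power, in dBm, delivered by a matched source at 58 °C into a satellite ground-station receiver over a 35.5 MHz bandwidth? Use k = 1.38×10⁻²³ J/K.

−97.9 dBm

T = 58 °C + 273.15 = 331.15 K
P_n = kTB = 1.38×10⁻²³ × 331.15 × 3.55×10⁷ = 1.62×10⁻¹³ W
In dBm: 10 log₁₀(1.62×10⁻¹³ / 10⁻³) = −97.9 dBm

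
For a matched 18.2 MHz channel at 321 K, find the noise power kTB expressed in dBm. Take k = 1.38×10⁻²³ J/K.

−100.9 dBm

P_n = kTB = 1.38×10⁻²³ × 321 × 1.82×10⁷ = 8.06×10⁻¹⁴ W
In dBm: 10 log₁₀(8.06×10⁻¹⁴ / 10⁻³) = −100.9 dBm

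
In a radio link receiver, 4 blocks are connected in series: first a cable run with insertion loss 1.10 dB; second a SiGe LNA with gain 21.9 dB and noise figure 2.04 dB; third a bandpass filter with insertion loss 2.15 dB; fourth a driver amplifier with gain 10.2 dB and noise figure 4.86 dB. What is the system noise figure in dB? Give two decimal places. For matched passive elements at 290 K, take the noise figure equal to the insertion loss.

Convert to linear (a loss of L dB is a gain of −L dB): F_i = 10^(NF_i/10), G_i = 10^(G_i,dB/10)
  Stage 1: F_1 = 10^(1.10/10) = 1.288, G_1 = 10^(−1.10/10) = 0.7762
  Stage 2: F_2 = 10^(2.04/10) = 1.600, G_2 = 10^(21.9/10) = 154.9
  Stage 3: F_3 = 10^(2.15/10) = 1.641, G_3 = 10^(−2.15/10) = 0.6095
  Stage 4: F_4 = 10^(4.86/10) = 3.062, G_4 = 10^(10.2/10) = 10.47
Friis cascade:
  F = 1.288 + (1.600 − 1)/0.7762 + (1.641 − 1)/120.2 + (3.062 − 1)/73.28 = 2.094
NF = 10 log₁₀(2.094) = 3.21 dB

3.21 dB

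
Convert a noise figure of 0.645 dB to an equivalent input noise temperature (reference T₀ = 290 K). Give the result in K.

46.4 K

F = 10^(0.645/10) = 1.16011
T_e = (F − 1)·T₀ = (1.16011 − 1) × 290 = 46.4 K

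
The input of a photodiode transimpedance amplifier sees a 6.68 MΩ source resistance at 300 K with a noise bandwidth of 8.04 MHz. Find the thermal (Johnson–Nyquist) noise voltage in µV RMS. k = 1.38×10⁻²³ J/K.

V_n = √(4kTRB)
4kTRB = 4 × 1.38×10⁻²³ × 300 × 6.68×10⁶ × 8.04×10⁶ = 8.89×10⁻⁷ V²
V_n = √(8.89×10⁻⁷) = 9.43×10⁻⁴ V = 943 µV

943 µV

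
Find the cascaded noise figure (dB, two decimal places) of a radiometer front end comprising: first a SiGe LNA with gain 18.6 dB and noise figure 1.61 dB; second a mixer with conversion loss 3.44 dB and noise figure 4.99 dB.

Convert to linear (a loss of L dB is a gain of −L dB): F_i = 10^(NF_i/10), G_i = 10^(G_i,dB/10)
  Stage 1: F_1 = 10^(1.61/10) = 1.449, G_1 = 10^(18.6/10) = 72.44
  Stage 2: F_2 = 10^(4.99/10) = 3.155, G_2 = 10^(−3.44/10) = 0.4529
Friis cascade:
  F = 1.449 + (3.155 − 1)/72.44 = 1.479
NF = 10 log₁₀(1.479) = 1.70 dB

1.70 dB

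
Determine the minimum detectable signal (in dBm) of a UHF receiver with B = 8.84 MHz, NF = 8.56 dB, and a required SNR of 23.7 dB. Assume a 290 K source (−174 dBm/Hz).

Sensitivity = −174 + 10 log₁₀(B) + NF + SNR_min
= −174 + 69.46 + 8.56 + 23.7
= −72.28 dBm → −72.3 dBm

−72.3 dBm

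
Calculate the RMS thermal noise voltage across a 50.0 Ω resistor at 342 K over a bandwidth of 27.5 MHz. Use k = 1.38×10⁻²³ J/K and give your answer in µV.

V_n = √(4kTRB)
4kTRB = 4 × 1.38×10⁻²³ × 342 × 5.00×10¹ × 2.75×10⁷ = 2.60×10⁻¹¹ V²
V_n = √(2.60×10⁻¹¹) = 5.09×10⁻⁶ V = 5.09 µV

5.09 µV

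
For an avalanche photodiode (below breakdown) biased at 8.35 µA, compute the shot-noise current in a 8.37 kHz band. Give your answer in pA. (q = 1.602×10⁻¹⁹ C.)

I_n = √(2qI·B)
2qI·B = 2 × 1.602×10⁻¹⁹ × 8.35×10⁻⁶ × 8.37×10³ = 2.24×10⁻²⁰ A²
I_n = √(2.24×10⁻²⁰) = 1.50×10⁻¹⁰ A = 150 pA

150 pA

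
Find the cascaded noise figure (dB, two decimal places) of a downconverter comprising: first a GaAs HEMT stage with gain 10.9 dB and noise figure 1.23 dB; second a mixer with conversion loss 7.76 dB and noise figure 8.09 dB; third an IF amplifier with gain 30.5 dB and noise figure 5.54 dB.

4.80 dB

Convert to linear (a loss of L dB is a gain of −L dB): F_i = 10^(NF_i/10), G_i = 10^(G_i,dB/10)
  Stage 1: F_1 = 10^(1.23/10) = 1.327, G_1 = 10^(10.9/10) = 12.30
  Stage 2: F_2 = 10^(8.09/10) = 6.442, G_2 = 10^(−7.76/10) = 0.1675
  Stage 3: F_3 = 10^(5.54/10) = 3.581, G_3 = 10^(30.5/10) = 1122
Friis cascade:
  F = 1.327 + (6.442 − 1)/12.30 + (3.581 − 1)/2.061 = 3.022
NF = 10 log₁₀(3.022) = 4.80 dB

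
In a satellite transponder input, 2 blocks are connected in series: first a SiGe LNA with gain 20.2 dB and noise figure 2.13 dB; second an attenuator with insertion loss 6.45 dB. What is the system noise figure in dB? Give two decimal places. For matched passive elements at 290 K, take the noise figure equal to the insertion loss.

Convert to linear (a loss of L dB is a gain of −L dB): F_i = 10^(NF_i/10), G_i = 10^(G_i,dB/10)
  Stage 1: F_1 = 10^(2.13/10) = 1.633, G_1 = 10^(20.2/10) = 104.7
  Stage 2: F_2 = 10^(6.45/10) = 4.416, G_2 = 10^(−6.45/10) = 0.2265
Friis cascade:
  F = 1.633 + (4.416 − 1)/104.7 = 1.666
NF = 10 log₁₀(1.666) = 2.22 dB

2.22 dB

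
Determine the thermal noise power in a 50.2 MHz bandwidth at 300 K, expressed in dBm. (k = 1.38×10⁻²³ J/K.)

−96.8 dBm

P_n = kTB = 1.38×10⁻²³ × 300 × 5.02×10⁷ = 2.08×10⁻¹³ W
In dBm: 10 log₁₀(2.08×10⁻¹³ / 10⁻³) = −96.8 dBm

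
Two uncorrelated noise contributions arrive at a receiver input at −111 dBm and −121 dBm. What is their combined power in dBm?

Convert to linear, add, convert back:
P₁ = 7.94×10⁻¹⁵ W, P₂ = 7.94×10⁻¹⁶ W
P_tot = 8.74×10⁻¹⁵ W → 10 log₁₀(P_tot / 10⁻³) = −110.6 dBm

−110.6 dBm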